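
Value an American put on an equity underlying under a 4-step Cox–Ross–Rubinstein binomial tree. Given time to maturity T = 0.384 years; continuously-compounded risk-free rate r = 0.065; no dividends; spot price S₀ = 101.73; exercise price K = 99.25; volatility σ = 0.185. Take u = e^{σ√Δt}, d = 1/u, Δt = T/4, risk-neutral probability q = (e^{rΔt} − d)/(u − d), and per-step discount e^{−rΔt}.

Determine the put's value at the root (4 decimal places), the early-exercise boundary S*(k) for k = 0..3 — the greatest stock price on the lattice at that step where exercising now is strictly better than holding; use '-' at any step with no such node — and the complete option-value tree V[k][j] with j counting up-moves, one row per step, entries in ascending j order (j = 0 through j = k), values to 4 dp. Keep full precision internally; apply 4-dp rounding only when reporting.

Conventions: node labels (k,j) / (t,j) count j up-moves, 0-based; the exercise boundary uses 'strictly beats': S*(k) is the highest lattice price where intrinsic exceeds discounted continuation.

price = 2.6570
boundary = - - 90.7113 85.6579
tree:
2.6570
4.8583 0.8144
8.5387 1.7825 0.0000
13.5921 3.9013 0.0000 0.0000
18.3639 8.5387 0.0000 0.0000 0.0000

params: Δt=0.09600 u=1.05899 d=0.94429 q=0.54025 e^(-rΔt)=0.99378
t_4 payoffs: 18.3639 8.5387 0.0000 0.0000 0.0000
t_3: node(3,0) S=85.6579 payoff=13.5921 vs cont=12.9747 → 13.5921 [stop]  node(3,1) S=96.0628 payoff=3.1872 vs cont=3.9013 → 3.9013 [wait]  node(3,2) S=107.7315 payoff=0.0000 vs cont=0.0000 → 0.0000 [wait]  node(3,3) S=120.8177 payoff=0.0000 vs cont=0.0000 → 0.0000 [wait]  ⇒ S*(3)=85.6579
t_2: node(2,0) S=90.7113 payoff=8.5387 vs cont=8.3047 → 8.5387 [stop]  node(2,1) S=101.7300 payoff=0.0000 vs cont=1.7825 → 1.7825 [wait]  node(2,2) S=114.0871 payoff=0.0000 vs cont=0.0000 → 0.0000 [wait]  ⇒ S*(2)=90.7113
t_1: node(1,0) S=96.0628 payoff=3.1872 vs cont=4.8583 → 4.8583 [wait]  node(1,1) S=107.7315 payoff=0.0000 vs cont=0.8144 → 0.8144 [wait]  ⇒ S*(1)=-
t_0: node(0,0) S=101.7300 payoff=0.0000 vs cont=2.6570 → 2.6570 [wait]  ⇒ S*(0)=-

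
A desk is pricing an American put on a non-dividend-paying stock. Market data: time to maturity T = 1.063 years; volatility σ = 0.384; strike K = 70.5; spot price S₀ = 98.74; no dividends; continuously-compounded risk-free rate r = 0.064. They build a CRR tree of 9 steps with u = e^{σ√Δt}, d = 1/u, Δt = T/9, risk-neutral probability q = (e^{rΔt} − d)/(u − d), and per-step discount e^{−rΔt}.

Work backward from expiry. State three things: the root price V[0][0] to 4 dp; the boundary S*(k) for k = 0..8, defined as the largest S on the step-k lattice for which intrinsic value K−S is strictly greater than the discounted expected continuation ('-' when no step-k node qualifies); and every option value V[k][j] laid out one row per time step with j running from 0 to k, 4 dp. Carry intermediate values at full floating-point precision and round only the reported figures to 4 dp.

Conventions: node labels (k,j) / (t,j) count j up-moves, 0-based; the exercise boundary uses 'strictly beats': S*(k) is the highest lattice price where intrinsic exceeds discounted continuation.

Δt=0.11811  u=1.14107  d=0.87637  q=0.49572  discount=0.99247
step 9 (expiry): payoffs max(K−S,0) = 40.3930 31.2992 19.4586 4.0414 0.0000 0.0000 0.0000 0.0000 0.0000 0.0000
step 8: (k=8,j=0): S=34.3543, K−S=36.1457, hold=35.6148 ⇒ V=36.1457 exercise | (k=8,j=1): S=44.7310, K−S=25.7690, hold=25.2381 ⇒ V=25.7690 exercise | (k=8,j=2): S=58.2421, K−S=12.2579, hold=11.7270 ⇒ V=12.2579 exercise | (k=8,j=3): S=75.8342, K−S=0.0000, hold=2.0227 ⇒ V=2.0227 continue | (k=8,j=4): S=98.7400, K−S=0.0000, hold=0.0000 ⇒ V=0.0000 continue | (k=8,j=5): S=128.5645, K−S=0.0000, hold=0.0000 ⇒ V=0.0000 continue | (k=8,j=6): S=167.3976, K−S=0.0000, hold=0.0000 ⇒ V=0.0000 continue | (k=8,j=7): S=217.9602, K−S=0.0000, hold=0.0000 ⇒ V=0.0000 continue | (k=8,j=8): S=283.7954, K−S=0.0000, hold=0.0000 ⇒ V=0.0000 continue  boundary S*=58.2421
step 7: (k=7,j=0): S=39.2008, K−S=31.2992, hold=30.7683 ⇒ V=31.2992 exercise | (k=7,j=1): S=51.0414, K−S=19.4586, hold=18.9276 ⇒ V=19.4586 exercise | (k=7,j=2): S=66.4586, K−S=4.0414, hold=7.1300 ⇒ V=7.1300 continue | (k=7,j=3): S=86.5325, K−S=0.0000, hold=1.0123 ⇒ V=1.0123 continue | (k=7,j=4): S=112.6697, K−S=0.0000, hold=0.0000 ⇒ V=0.0000 continue | (k=7,j=5): S=146.7017, K−S=0.0000, hold=0.0000 ⇒ V=0.0000 continue | (k=7,j=6): S=191.0131, K−S=0.0000, hold=0.0000 ⇒ V=0.0000 continue | (k=7,j=7): S=248.7089, K−S=0.0000, hold=0.0000 ⇒ V=0.0000 continue  boundary S*=51.0414
step 6: (k=6,j=0): S=44.7310, K−S=25.7690, hold=25.2381 ⇒ V=25.7690 exercise | (k=6,j=1): S=58.2421, K−S=12.2579, hold=13.2465 ⇒ V=13.2465 continue | (k=6,j=2): S=75.8342, K−S=0.0000, hold=4.0665 ⇒ V=4.0665 continue | (k=6,j=3): S=98.7400, K−S=0.0000, hold=0.5066 ⇒ V=0.5066 continue | (k=6,j=4): S=128.5645, K−S=0.0000, hold=0.0000 ⇒ V=0.0000 continue | (k=6,j=5): S=167.3976, K−S=0.0000, hold=0.0000 ⇒ V=0.0000 continue | (k=6,j=6): S=217.9602, K−S=0.0000, hold=0.0000 ⇒ V=0.0000 continue  boundary S*=44.7310
step 5: (k=5,j=0): S=51.0414, K−S=19.4586, hold=19.4140 ⇒ V=19.4586 exercise | (k=5,j=1): S=66.4586, K−S=4.0414, hold=8.6303 ⇒ V=8.6303 continue | (k=5,j=2): S=86.5325, K−S=0.0000, hold=2.2845 ⇒ V=2.2845 continue | (k=5,j=3): S=112.6697, K−S=0.0000, hold=0.2536 ⇒ V=0.2536 continue | (k=5,j=4): S=146.7017, K−S=0.0000, hold=0.0000 ⇒ V=0.0000 continue | (k=5,j=5): S=191.0131, K−S=0.0000, hold=0.0000 ⇒ V=0.0000 continue  boundary S*=51.0414
step 4: (k=4,j=0): S=58.2421, K−S=12.2579, hold=13.9847 ⇒ V=13.9847 continue | (k=4,j=1): S=75.8342, K−S=0.0000, hold=5.4432 ⇒ V=5.4432 continue | (k=4,j=2): S=98.7400, K−S=0.0000, hold=1.2681 ⇒ V=1.2681 continue | (k=4,j=3): S=128.5645, K−S=0.0000, hold=0.1269 ⇒ V=0.1269 continue | (k=4,j=4): S=167.3976, K−S=0.0000, hold=0.0000 ⇒ V=0.0000 continue  boundary S*=-
step 3: (k=3,j=0): S=66.4586, K−S=4.0414, hold=9.6771 ⇒ V=9.6771 continue | (k=3,j=1): S=86.5325, K−S=0.0000, hold=3.3481 ⇒ V=3.3481 continue | (k=3,j=2): S=112.6697, K−S=0.0000, hold=0.6971 ⇒ V=0.6971 continue | (k=3,j=3): S=146.7017, K−S=0.0000, hold=0.0635 ⇒ V=0.0635 continue  boundary S*=-
step 2: (k=2,j=0): S=75.8342, K−S=0.0000, hold=6.4904 ⇒ V=6.4904 continue | (k=2,j=1): S=98.7400, K−S=0.0000, hold=2.0186 ⇒ V=2.0186 continue | (k=2,j=2): S=128.5645, K−S=0.0000, hold=0.3801 ⇒ V=0.3801 continue  boundary S*=-
step 1: (k=1,j=0): S=86.5325, K−S=0.0000, hold=4.2415 ⇒ V=4.2415 continue | (k=1,j=1): S=112.6697, K−S=0.0000, hold=1.1973 ⇒ V=1.1973 continue  boundary S*=-
step 0: (k=0,j=0): S=98.7400, K−S=0.0000, hold=2.7119 ⇒ V=2.7119 continue  boundary S*=-

price = 2.7119
boundary = - - - - - 51.0414 44.7310 51.0414 58.2421
tree:
2.7119
4.2415 1.1973
6.4904 2.0186 0.3801
9.6771 3.3481 0.6971 0.0635
13.9847 5.4432 1.2681 0.1269 0.0000
19.4586 8.6303 2.2845 0.2536 0.0000 0.0000
25.7690 13.2465 4.0665 0.5066 0.0000 0.0000 0.0000
31.2992 19.4586 7.1300 1.0123 0.0000 0.0000 0.0000 0.0000
36.1457 25.7690 12.2579 2.0227 0.0000 0.0000 0.0000 0.0000 0.0000
40.3930 31.2992 19.4586 4.0414 0.0000 0.0000 0.0000 0.0000 0.0000 0.0000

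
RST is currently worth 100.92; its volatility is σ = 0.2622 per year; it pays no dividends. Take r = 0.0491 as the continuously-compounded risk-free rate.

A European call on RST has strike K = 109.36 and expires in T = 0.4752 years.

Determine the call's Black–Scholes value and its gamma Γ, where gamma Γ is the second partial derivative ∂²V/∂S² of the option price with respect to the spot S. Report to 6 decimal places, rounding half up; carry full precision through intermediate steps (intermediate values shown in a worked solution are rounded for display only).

σ√T = 0.2622·√0.4752 = 0.180747
d₁ = (ln(S/K) + (r+σ²/2)T) / (σ√T) = (ln(100.92/109.36) + (0.0491+0.2622²/2)·0.4752) / 0.180747 = (-0.080317 + 0.039667) / 0.180747 = -0.224900
d₂ = d₁ − σ√T = -0.224900 − 0.180747 = -0.405647
e^{−rT} = 0.976938
N(d₁) = 0.411028,  N(d₂) = 0.342501
Call price V = S·N(d₁) − K·e^{−rT}·N(d₂) = 41.480991 − 36.592086 = 4.888904
φ(d₁) = (1/√(2π))·e^{−d₁²/2} = 0.388980
Γ = φ(d₁) / (S·σ·√T) = 0.021324

price = 4.888904
Γ = 0.021324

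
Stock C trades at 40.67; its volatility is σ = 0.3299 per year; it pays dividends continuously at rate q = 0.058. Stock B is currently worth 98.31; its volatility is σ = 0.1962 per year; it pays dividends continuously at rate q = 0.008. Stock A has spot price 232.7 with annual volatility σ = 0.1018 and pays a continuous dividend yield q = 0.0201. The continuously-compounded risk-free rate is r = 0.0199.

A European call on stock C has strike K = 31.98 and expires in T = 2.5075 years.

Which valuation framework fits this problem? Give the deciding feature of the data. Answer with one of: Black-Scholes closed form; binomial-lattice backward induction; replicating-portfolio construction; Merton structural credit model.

framework: Black-Scholes closed form

Key observation: the instrument is a plain European call (strike 31.98) on a lognormal asset; the exact continuous-time formula applies directly.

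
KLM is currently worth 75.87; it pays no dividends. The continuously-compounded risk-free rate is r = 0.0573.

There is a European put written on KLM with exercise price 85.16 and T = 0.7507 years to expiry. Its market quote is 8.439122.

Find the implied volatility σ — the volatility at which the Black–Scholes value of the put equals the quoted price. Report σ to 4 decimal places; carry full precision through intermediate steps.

At σ = 0.1872 the Black–Scholes value reproduces the quote:
σ√T = 0.1872·√0.7507 = 0.162196
d₁ = (ln(S/K) + (r+σ²/2)T) / (σ√T) = (ln(75.87/85.16) + (0.0573+0.1872²/2)·0.7507) / 0.162196 = (-0.115510 + 0.056169) / 0.162196 = -0.365865
d₂ = d₁ − σ√T = -0.365865 − 0.162196 = -0.528060
e^{−rT} = 0.957897
N(−d₁) = 0.642767,  N(−d₂) = 0.701271
V = K·e^{−rT}·N(−d₂) − S·N(−d₁) = 57.205859 − 48.766737 = 8.439122 (matching the quote); vega is positive throughout, so no other σ reproduces this price

sigma = 0.1872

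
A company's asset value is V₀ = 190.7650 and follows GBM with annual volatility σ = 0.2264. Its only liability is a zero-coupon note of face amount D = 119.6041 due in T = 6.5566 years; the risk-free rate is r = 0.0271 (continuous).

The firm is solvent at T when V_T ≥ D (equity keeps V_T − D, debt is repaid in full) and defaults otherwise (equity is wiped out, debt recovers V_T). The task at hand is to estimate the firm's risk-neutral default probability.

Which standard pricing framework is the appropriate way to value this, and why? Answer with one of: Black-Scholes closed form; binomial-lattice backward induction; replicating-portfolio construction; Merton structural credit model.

framework: Merton structural credit model

Key observation: assets follow a GBM and default happens iff V_T < 119.6041; valuing claims on that split (equity as a call, risky debt as the residual) is the structural model's definition.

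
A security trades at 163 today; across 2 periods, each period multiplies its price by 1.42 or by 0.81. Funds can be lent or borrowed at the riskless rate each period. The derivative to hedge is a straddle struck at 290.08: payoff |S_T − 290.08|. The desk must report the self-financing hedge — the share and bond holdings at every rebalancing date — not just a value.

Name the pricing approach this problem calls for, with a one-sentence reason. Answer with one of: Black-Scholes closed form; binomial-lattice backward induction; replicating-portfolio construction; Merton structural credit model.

Key observation: the task asks for the hedge itself — share and bond holdings at every node of the 2-period tree on spot 163 with factors 1.42/0.81 — which is exactly what the replicating-portfolio construction produces.

framework: replicating-portfolio construction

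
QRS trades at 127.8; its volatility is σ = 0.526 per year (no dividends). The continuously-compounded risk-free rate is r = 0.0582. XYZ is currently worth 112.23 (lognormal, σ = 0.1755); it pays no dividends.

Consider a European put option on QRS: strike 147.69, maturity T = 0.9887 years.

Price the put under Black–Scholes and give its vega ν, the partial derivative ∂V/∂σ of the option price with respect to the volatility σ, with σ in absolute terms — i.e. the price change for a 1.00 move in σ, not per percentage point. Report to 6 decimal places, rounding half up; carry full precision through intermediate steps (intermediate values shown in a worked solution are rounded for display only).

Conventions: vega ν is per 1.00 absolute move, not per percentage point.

σ√T = 0.526·√0.9887 = 0.523020
d₁ = (ln(S/K) + (r+σ²/2)T) / (σ√T) = (ln(127.8/147.69) + (0.0582+0.526²/2)·0.9887) / 0.523020 = (-0.144649 + 0.194317) / 0.523020 = 0.094964
d₂ = d₁ − σ√T = 0.094964 − 0.523020 = -0.428055
e^{−rT} = 0.944082
N(−d₁) = 0.462172,  N(−d₂) = 0.665695
Put price V = K·e^{−rT}·N(−d₂) − S·N(−d₁) = 92.818769 − 59.065531 = 33.753238
φ(d₁) = (1/√(2π))·e^{−d₁²/2} = 0.397147
ν = S·φ(d₁)·√T = 50.467862

price = 33.753238
ν = 50.467862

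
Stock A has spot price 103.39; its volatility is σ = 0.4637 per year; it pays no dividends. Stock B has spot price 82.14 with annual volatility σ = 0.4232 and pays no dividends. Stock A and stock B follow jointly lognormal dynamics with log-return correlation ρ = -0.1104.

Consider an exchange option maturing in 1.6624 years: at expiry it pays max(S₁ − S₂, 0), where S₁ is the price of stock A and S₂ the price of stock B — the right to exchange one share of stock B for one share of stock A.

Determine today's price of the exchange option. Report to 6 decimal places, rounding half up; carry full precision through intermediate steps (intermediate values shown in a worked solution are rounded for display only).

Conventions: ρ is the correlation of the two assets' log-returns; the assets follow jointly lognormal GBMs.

exchange price = 42.290165

σ_eff = √(σ₁² + σ₂² − 2ρσ₁σ₂) = √(0.4637² + 0.4232² − 2·-0.1104·0.4637·0.4232) = 0.661396
d₁ = (ln(S₁/S₂) + (q₂ − q₁ + σ_eff²/2)T) / (σ_eff√T) = (ln(103.39/82.14) + (0.0 − 0.0 + 0.218723)·1.6624) / 0.852765 = 0.696191
d₂ = d₁ − σ_eff√T = 0.696191 − 0.852765 = -0.156575
N(d₁) = 0.756845,  N(d₂) = 0.437790
V = S₁·e^{−q₁T}·N(d₁) − S₂·e^{−q₂T}·N(d₂) = 78.250243 − 35.960078 = 42.290165
Key observation: no risk-free rate is needed — with the second asset as numeraire the exchange option is a call on the ratio S₁/S₂, and r cancels out of the value.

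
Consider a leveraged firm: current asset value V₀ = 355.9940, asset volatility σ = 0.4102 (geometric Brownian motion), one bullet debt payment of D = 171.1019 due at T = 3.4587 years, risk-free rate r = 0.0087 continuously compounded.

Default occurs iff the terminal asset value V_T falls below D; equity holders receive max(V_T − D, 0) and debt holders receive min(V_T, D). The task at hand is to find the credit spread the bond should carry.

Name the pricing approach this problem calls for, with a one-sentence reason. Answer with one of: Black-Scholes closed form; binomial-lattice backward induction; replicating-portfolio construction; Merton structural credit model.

framework: Merton structural credit model

Key observation: the asked-for credit quantity lives on the firm's capital structure — asset value, asset volatility, debt face 171.1019 — which is the structural model's domain.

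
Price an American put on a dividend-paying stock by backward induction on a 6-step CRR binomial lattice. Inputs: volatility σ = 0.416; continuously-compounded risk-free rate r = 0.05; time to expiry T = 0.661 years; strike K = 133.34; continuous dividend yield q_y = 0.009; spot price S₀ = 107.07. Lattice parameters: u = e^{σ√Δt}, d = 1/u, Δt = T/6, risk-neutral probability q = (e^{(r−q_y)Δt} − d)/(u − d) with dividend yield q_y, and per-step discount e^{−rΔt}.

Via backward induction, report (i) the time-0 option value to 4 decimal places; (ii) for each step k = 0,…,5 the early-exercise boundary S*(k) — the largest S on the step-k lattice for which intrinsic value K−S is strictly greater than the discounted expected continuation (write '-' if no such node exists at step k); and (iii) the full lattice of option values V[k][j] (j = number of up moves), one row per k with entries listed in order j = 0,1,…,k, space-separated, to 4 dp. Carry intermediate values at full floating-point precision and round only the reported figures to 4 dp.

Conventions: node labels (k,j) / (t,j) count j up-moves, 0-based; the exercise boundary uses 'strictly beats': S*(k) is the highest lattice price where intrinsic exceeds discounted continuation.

price = 30.5807
boundary = - - 81.2337 93.2614 81.2337 93.2614
tree:
30.5807
40.7252 20.0237
52.1063 28.9549 10.6503
62.5828 40.0786 17.3265 3.5940
71.7082 52.1063 27.1386 6.9750 0.0000
79.6567 62.5828 40.0786 13.5363 0.0000 0.0000
86.5801 71.7082 52.1063 26.2700 0.0000 0.0000 0.0000

Δt=0.11017, u=1.14806, d=0.87103, q=0.48188, disc=e^(-rΔt)=0.99451
k=6 terminal: V=max(K-S,0) → 86.5801 71.7082 52.1063 26.2700 0.0000 0.0000 0.0000
k=5: j=0 S=53.6833 intr=79.6567 cont=78.9774 V=79.6567[EX]; j=1 S=70.7572 intr=62.5828 cont=61.9204 V=62.5828[EX]; j=2 S=93.2614 intr=40.0786 cont=39.4385 V=40.0786[EX]; j=3 S=122.9231 intr=10.4169 cont=13.5363 V=13.5363[hold]; j=4 S=162.0186 intr=0.0000 cont=0.0000 V=0.0000[hold]; j=5 S=213.5483 intr=0.0000 cont=0.0000 V=0.0000[hold]  S*(5)=93.2614
k=4: j=0 S=61.6318 intr=71.7082 cont=71.0368 V=71.7082[EX]; j=1 S=81.2337 intr=52.1063 cont=51.4543 V=52.1063[EX]; j=2 S=107.0700 intr=26.2700 cont=27.1386 V=27.1386[hold]; j=3 S=141.1234 intr=0.0000 cont=6.9750 V=6.9750[hold]; j=4 S=186.0075 intr=0.0000 cont=0.0000 V=0.0000[hold]  S*(4)=81.2337
k=3: j=0 S=70.7572 intr=62.5828 cont=61.9204 V=62.5828[EX]; j=1 S=93.2614 intr=40.0786 cont=39.8548 V=40.0786[EX]; j=2 S=122.9231 intr=10.4169 cont=17.3265 V=17.3265[hold]; j=3 S=162.0186 intr=0.0000 cont=3.5940 V=3.5940[hold]  S*(3)=93.2614
k=2: j=0 S=81.2337 intr=52.1063 cont=51.4543 V=52.1063[EX]; j=1 S=107.0700 intr=26.2700 cont=28.9549 V=28.9549[hold]; j=2 S=141.1234 intr=0.0000 cont=10.6503 V=10.6503[hold]  S*(2)=81.2337
k=1: j=0 S=93.2614 intr=40.0786 cont=40.7252 V=40.7252[hold]; j=1 S=122.9231 intr=10.4169 cont=20.0237 V=20.0237[hold]  S*(1)=-
k=0: j=0 S=107.0700 intr=26.2700 cont=30.5807 V=30.5807[hold]  S*(0)=-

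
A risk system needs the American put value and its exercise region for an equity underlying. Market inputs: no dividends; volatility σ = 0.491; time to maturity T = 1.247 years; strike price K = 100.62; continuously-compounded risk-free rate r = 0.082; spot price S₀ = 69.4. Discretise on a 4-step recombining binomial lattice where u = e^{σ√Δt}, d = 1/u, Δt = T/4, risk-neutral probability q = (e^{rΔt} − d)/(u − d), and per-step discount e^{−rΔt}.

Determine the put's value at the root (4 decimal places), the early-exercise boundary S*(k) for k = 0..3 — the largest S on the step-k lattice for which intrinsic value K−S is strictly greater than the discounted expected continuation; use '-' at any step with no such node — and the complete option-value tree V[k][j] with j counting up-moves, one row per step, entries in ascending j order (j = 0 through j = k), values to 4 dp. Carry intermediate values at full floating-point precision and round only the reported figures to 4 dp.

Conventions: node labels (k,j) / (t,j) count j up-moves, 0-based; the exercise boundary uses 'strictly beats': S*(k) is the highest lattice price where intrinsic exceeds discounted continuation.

price = 33.6066
boundary = - 52.7592 40.1086 52.7592
tree:
33.6066
47.8608 19.8916
60.5114 31.7304 8.0666
70.1286 47.8608 15.8695 0.0000
77.4399 60.5114 31.2200 0.0000 0.0000

Δt=0.31175, u=1.31541, d=0.76022, q=0.47853, disc=e^(-rΔt)=0.97476
k=4 terminal: V=max(K-S,0) → 77.4399 60.5114 31.2200 0.0000 0.0000
k=3: j=0 S=30.4914 intr=70.1286 cont=67.5890 V=70.1286[EX]; j=1 S=52.7592 intr=47.8608 cont=45.3212 V=47.8608[EX]; j=2 S=91.2894 intr=9.3306 cont=15.8695 V=15.8695[hold]; j=3 S=157.9582 intr=0.0000 cont=0.0000 V=0.0000[hold]  S*(3)=52.7592
k=2: j=0 S=40.1086 intr=60.5114 cont=57.9718 V=60.5114[EX]; j=1 S=69.4000 intr=31.2200 cont=31.7304 V=31.7304[hold]; j=2 S=120.0829 intr=0.0000 cont=8.0666 V=8.0666[hold]  S*(2)=40.1086
k=1: j=0 S=52.7592 intr=47.8608 cont=45.5592 V=47.8608[EX]; j=1 S=91.2894 intr=9.3306 cont=19.8916 V=19.8916[hold]  S*(1)=52.7592
k=0: j=0 S=69.4000 intr=31.2200 cont=33.6066 V=33.6066[hold]  S*(0)=-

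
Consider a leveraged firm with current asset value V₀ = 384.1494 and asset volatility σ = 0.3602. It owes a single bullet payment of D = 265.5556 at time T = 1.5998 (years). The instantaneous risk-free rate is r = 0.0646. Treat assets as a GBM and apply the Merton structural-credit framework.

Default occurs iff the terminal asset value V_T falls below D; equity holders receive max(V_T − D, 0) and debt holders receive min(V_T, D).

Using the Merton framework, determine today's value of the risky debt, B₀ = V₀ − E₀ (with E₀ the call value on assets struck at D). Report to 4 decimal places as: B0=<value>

B0=228.9391

Apply the equity-as-call identities (strike 265.5556, horizon 1.5998 years):
d₁ = [ln(V₀/D) + (r + σ²/2)T] / (σ√T)
   = [ln(384.1494/265.5556) + (0.0646 + 0.5·0.3602²)·1.5998] / (0.3602·√1.5998)
   = [0.369207 + 0.207129] / 0.455592 = 1.265027
d₂ = d₁ − σ√T = 1.265027 − 0.455592 = 0.809434
N(d₁) = 0.897069,  N(d₂) = 0.790867,  e^(−rT) = 0.901814
E₀ = V₀·N(d₁) − D·e^(−rT)·N(d₂)
   = 384.1494·0.897069 − 265.5556·0.901814·0.790867 = 155.210294
B₀ = V₀ − E₀ = 384.1494 − 155.210294 = 228.939106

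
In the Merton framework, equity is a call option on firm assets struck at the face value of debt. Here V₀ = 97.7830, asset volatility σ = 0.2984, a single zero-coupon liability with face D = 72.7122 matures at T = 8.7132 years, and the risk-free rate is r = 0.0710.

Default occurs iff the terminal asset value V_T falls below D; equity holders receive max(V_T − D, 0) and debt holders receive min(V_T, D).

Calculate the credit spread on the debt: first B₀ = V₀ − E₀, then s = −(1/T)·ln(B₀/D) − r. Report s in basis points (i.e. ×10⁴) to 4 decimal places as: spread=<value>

Work the structural quantities from V₀ = 97.7830 against face 72.7122:
d₁ = [ln(V₀/D) + (r + σ²/2)T] / (σ√T)
   = [ln(97.7830/72.7122) + (0.0710 + 0.5·0.2984²)·8.7132] / (0.2984·√8.7132)
   = [0.296242 + 1.006560] / 0.880821 = 1.479076
d₂ = d₁ − σ√T = 1.479076 − 0.880821 = 0.598255
N(d₁) = 0.930440,  N(d₂) = 0.725165,  e^(−rT) = 0.538678
E₀ = V₀·N(d₁) − D·e^(−rT)·N(d₂)
   = 97.7830·0.930440 − 72.7122·0.538678·0.725165 = 62.577610
B₀ = V₀ − E₀ = 97.7830 − 62.577610 = 35.205390
spread = −(1/T)·ln(B₀/D) − r = −(1/8.7132)·ln(35.205390/72.7122) − 0.0710 = 0.01224266
in basis points: 0.01224266 × 10⁴ = 122.4266 bp

spread=122.4266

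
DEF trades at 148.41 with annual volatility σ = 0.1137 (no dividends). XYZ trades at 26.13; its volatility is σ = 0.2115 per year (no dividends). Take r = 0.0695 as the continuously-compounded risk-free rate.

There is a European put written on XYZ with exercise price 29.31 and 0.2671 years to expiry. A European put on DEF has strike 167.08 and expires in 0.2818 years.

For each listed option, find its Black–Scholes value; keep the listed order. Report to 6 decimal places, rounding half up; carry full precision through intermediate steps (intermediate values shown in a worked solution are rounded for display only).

[XYZ put K=29.31]
σ√T = 0.2115·√0.2671 = 0.109307
d₁ = (ln(S/K) + (r+σ²/2)T) / (σ√T) = (ln(26.13/29.31) + (0.0695+0.2115²/2)·0.2671) / 0.109307 = (-0.114845 + 0.024537) / 0.109307 = -0.826181
d₂ = d₁ − σ√T = -0.826181 − 0.109307 = -0.935488
e^{−rT} = 0.981608
N(−d₁) = 0.795649,  N(−d₂) = 0.825232
price = K·e^{−rT}·N(−d₂) − S·N(−d₁) = 23.742674 − 20.790316 = 2.952358
[DEF put K=167.08]
σ√T = 0.1137·√0.2818 = 0.060357
d₁ = (ln(S/K) + (r+σ²/2)T) / (σ√T) = (ln(148.41/167.08) + (0.0695+0.1137²/2)·0.2818) / 0.060357 = (-0.118494 + 0.021407) / 0.060357 = -1.608540
d₂ = d₁ − σ√T = -1.608540 − 0.060357 = -1.668898
e^{−rT} = 0.980605
N(−d₁) = 0.946142,  N(−d₂) = 0.952431
price = K·e^{−rT}·N(−d₂) − S·N(−d₁) = 156.045904 − 140.416869 = 15.629035

price(XYZ put K=29.31) = 2.952358
price(DEF put K=167.08) = 15.629035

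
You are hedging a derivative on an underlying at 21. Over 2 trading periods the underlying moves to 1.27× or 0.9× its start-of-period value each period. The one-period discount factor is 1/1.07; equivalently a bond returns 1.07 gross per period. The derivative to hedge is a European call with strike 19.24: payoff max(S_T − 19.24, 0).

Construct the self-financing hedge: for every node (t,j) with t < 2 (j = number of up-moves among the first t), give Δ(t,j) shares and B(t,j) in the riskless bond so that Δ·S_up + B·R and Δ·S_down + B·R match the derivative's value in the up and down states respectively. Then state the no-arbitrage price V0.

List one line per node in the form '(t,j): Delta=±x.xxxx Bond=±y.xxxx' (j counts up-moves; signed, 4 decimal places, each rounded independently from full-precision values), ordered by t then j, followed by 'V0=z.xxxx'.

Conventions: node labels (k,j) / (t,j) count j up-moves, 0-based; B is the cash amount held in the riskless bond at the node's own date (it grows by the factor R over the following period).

(0,0): Delta=0.8550 Bond=-13.1911
(1,0): Delta=0.6811 Bond=-10.8277
(1,1): Delta=1.0000 Bond=-17.9813
V0=4.7641

Risk-neutral probability p* = (R−d)/(u−d) = (1.07−0.9)/(1.27−0.9) = 0.4595.
Terminal payoffs: V(2,0)=0.0000, V(2,1)=4.7630, V(2,2)=14.6309
  t=1,j=0: stock 18.9000 → up 24.0030 (V=4.7630), down 17.0100 (V=0.0000). Price 2.0452; hedge Δ=0.6811, bond B=-10.8277.
  t=1,j=1: stock 26.6700 → up 33.8709 (V=14.6309), down 24.0030 (V=4.7630). Price 8.6887; hedge Δ=1.0000, bond B=-17.9813.
  t=0,j=0: stock 21.0000 → up 26.6700 (V=8.6887), down 18.9000 (V=2.0452). Price 4.7641; hedge Δ=0.8550, bond B=-13.1911.
Check: Δ(0,0)·S0 + B(0,0) = 4.7641 = V0.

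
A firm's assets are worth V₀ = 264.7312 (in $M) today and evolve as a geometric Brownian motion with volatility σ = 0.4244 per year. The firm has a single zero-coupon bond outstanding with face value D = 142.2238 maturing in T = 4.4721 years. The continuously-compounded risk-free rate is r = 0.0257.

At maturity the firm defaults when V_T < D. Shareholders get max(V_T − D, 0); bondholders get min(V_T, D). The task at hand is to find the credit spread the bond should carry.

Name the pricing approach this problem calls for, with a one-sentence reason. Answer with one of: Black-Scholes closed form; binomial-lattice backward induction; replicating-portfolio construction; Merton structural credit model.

framework: Merton structural credit model

Key observation: the asked-for credit quantity lives on the firm's capital structure — asset value, asset volatility, debt face 142.2238 — which is the structural model's domain.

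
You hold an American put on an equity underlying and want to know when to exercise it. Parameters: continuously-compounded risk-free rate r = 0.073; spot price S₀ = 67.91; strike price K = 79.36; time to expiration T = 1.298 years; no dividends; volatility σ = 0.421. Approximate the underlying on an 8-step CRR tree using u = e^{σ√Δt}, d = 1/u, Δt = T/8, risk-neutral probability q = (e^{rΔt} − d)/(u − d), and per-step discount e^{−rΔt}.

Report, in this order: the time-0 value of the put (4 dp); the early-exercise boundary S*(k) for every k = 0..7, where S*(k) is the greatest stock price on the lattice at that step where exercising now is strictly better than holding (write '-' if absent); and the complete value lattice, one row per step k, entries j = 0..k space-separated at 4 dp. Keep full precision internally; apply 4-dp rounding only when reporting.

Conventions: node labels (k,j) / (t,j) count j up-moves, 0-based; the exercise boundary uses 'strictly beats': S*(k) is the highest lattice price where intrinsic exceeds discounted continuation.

price = 17.2983
boundary = - - 48.3769 40.8311 48.3769 40.8311 48.3769 57.3174
tree:
17.2983
23.5089 11.3212
30.9831 16.3809 6.3846
38.5289 22.9484 10.0141 2.8016
44.8978 30.9831 15.2297 4.8854 0.7234
50.2732 38.5289 22.2748 8.3431 1.4429 0.0000
54.8102 44.8978 30.9831 13.8461 2.8781 0.0000 0.0000
58.6395 50.2732 38.5289 22.0426 5.7405 0.0000 0.0000 0.0000
61.8715 54.8102 44.8978 30.9831 11.4500 0.0000 0.0000 0.0000 0.0000

Δt=0.16225  u=1.18481  d=0.84402  q=0.49267  discount=0.98823
step 8 (expiry): payoffs max(K−S,0) = 61.8715 54.8102 44.8978 30.9831 11.4500 0.0000 0.0000 0.0000 0.0000
step 7: (k=7,j=0): S=20.7205, K−S=58.6395, hold=57.7051 ⇒ V=58.6395 exercise | (k=7,j=1): S=29.0868, K−S=50.2732, hold=49.3388 ⇒ V=50.2732 exercise | (k=7,j=2): S=40.8311, K−S=38.5289, hold=37.5945 ⇒ V=38.5289 exercise | (k=7,j=3): S=57.3174, K−S=22.0426, hold=21.1082 ⇒ V=22.0426 exercise | (k=7,j=4): S=80.4602, K−S=0.0000, hold=5.7405 ⇒ V=5.7405 continue | (k=7,j=5): S=112.9475, K−S=0.0000, hold=0.0000 ⇒ V=0.0000 continue | (k=7,j=6): S=158.5521, K−S=0.0000, hold=0.0000 ⇒ V=0.0000 continue | (k=7,j=7): S=222.5703, K−S=0.0000, hold=0.0000 ⇒ V=0.0000 continue  boundary S*=57.3174
step 6: (k=6,j=0): S=24.5498, K−S=54.8102, hold=53.8758 ⇒ V=54.8102 exercise | (k=6,j=1): S=34.4622, K−S=44.8978, hold=43.9634 ⇒ V=44.8978 exercise | (k=6,j=2): S=48.3769, K−S=30.9831, hold=30.0486 ⇒ V=30.9831 exercise | (k=6,j=3): S=67.9100, K−S=11.4500, hold=13.8461 ⇒ V=13.8461 continue | (k=6,j=4): S=95.3299, K−S=0.0000, hold=2.8781 ⇒ V=2.8781 continue | (k=6,j=5): S=133.8210, K−S=0.0000, hold=0.0000 ⇒ V=0.0000 continue | (k=6,j=6): S=187.8536, K−S=0.0000, hold=0.0000 ⇒ V=0.0000 continue  boundary S*=48.3769
step 5: (k=5,j=0): S=29.0868, K−S=50.2732, hold=49.3388 ⇒ V=50.2732 exercise | (k=5,j=1): S=40.8311, K−S=38.5289, hold=37.5945 ⇒ V=38.5289 exercise | (k=5,j=2): S=57.3174, K−S=22.0426, hold=22.2748 ⇒ V=22.2748 continue | (k=5,j=3): S=80.4602, K−S=0.0000, hold=8.3431 ⇒ V=8.3431 continue | (k=5,j=4): S=112.9475, K−S=0.0000, hold=1.4429 ⇒ V=1.4429 continue | (k=5,j=5): S=158.5521, K−S=0.0000, hold=0.0000 ⇒ V=0.0000 continue  boundary S*=40.8311
step 4: (k=4,j=0): S=34.4622, K−S=44.8978, hold=43.9634 ⇒ V=44.8978 exercise | (k=4,j=1): S=48.3769, K−S=30.9831, hold=30.1617 ⇒ V=30.9831 exercise | (k=4,j=2): S=67.9100, K−S=11.4500, hold=15.2297 ⇒ V=15.2297 continue | (k=4,j=3): S=95.3299, K−S=0.0000, hold=4.8854 ⇒ V=4.8854 continue | (k=4,j=4): S=133.8210, K−S=0.0000, hold=0.7234 ⇒ V=0.7234 continue  boundary S*=48.3769
step 3: (k=3,j=0): S=40.8311, K−S=38.5289, hold=37.5945 ⇒ V=38.5289 exercise | (k=3,j=1): S=57.3174, K−S=22.0426, hold=22.9484 ⇒ V=22.9484 continue | (k=3,j=2): S=80.4602, K−S=0.0000, hold=10.0141 ⇒ V=10.0141 continue | (k=3,j=3): S=112.9475, K−S=0.0000, hold=2.8016 ⇒ V=2.8016 continue  boundary S*=40.8311
step 2: (k=2,j=0): S=48.3769, K−S=30.9831, hold=30.4896 ⇒ V=30.9831 exercise | (k=2,j=1): S=67.9100, K−S=11.4500, hold=16.3809 ⇒ V=16.3809 continue | (k=2,j=2): S=95.3299, K−S=0.0000, hold=6.3846 ⇒ V=6.3846 continue  boundary S*=48.3769
step 1: (k=1,j=0): S=57.3174, K−S=22.0426, hold=23.5089 ⇒ V=23.5089 continue | (k=1,j=1): S=80.4602, K−S=0.0000, hold=11.3212 ⇒ V=11.3212 continue  boundary S*=-
step 0: (k=0,j=0): S=67.9100, K−S=11.4500, hold=17.2983 ⇒ V=17.2983 continue  boundary S*=-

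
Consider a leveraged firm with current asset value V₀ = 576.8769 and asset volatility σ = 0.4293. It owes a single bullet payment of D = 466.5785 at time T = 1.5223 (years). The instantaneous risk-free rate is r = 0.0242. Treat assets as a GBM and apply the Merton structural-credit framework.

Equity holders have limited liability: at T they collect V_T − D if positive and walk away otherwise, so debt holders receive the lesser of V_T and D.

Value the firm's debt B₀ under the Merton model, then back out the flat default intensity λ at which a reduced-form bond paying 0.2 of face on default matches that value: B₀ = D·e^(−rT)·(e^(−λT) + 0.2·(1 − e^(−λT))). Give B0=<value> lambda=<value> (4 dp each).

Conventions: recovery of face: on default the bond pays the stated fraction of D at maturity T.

B0=394.7867 lambda=0.1088

Equity is a call on the firm's assets struck at D = 466.5785:
d₁ = [ln(V₀/D) + (r + σ²/2)T] / (σ√T)
   = [ln(576.8769/466.5785) + (0.0242 + 0.5·0.4293²)·1.5223] / (0.4293·√1.5223)
   = [0.212203 + 0.177118] / 0.529677 = 0.735016
d₂ = d₁ − σ√T = 0.735016 − 0.529677 = 0.205339
N(d₁) = 0.768835,  N(d₂) = 0.581346,  e^(−rT) = 0.963831
E₀ = V₀·N(d₁) − D·e^(−rT)·N(d₂)
   = 576.8769·0.768835 − 466.5785·0.963831·0.581346 = 182.090193
B₀ = V₀ − E₀ = 576.8769 − 182.090193 = 394.786707
e^(−λT) = (B₀·e^(rT)/D − 0.2)/(1 − 0.2) = (394.7867·1.037527/466.5785 − 0.2)/0.8 = 0.84735479
λ = −ln(0.84735479)/1.5223 = 0.108806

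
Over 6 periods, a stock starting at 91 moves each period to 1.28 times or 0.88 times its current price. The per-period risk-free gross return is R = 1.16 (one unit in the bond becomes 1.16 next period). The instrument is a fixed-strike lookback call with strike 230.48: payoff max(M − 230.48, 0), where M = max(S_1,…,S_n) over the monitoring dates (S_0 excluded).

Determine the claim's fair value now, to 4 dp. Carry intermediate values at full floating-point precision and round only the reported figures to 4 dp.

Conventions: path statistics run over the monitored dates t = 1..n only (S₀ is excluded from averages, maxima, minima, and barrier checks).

price = 14.6424

With p* = (R−d)/(u−d) = 0.7000, sum probability × payoff across the paths and divide by R^6.
Enumerate all 2^6 = 64 price paths (U = up ×1.28, D = down ×0.88); each path with k up-moves has probability p*^k·(1−p*)^(6−k).
DDDDDD: M=80.0800, payoff=0.0000, prob=0.000729
UDDDDD: M=116.4800, payoff=0.0000, prob=0.001701
DUDDDD: M=102.5024, payoff=0.0000, prob=0.001701
UUDDDD: M=149.0944, payoff=0.0000, prob=0.003969
DDUDDD: M=90.2021, payoff=0.0000, prob=0.001701
UDUDDD: M=131.2031, payoff=0.0000, prob=0.003969
DUUDDD: M=131.2031, payoff=0.0000, prob=0.003969
UUUDDD: M=190.8408, payoff=0.0000, prob=0.009261
DDDUDD: M=80.0800, payoff=0.0000, prob=0.001701
UDDUDD: M=116.4800, payoff=0.0000, prob=0.003969
DUDUDD: M=115.4587, payoff=0.0000, prob=0.003969
UUDUDD: M=167.9399, payoff=0.0000, prob=0.009261
DDUUDD: M=115.4587, payoff=0.0000, prob=0.003969
UDUUDD: M=167.9399, payoff=0.0000, prob=0.009261
DUUUDD: M=167.9399, payoff=0.0000, prob=0.009261
UUUUDD: M=244.2763, payoff=13.7963, prob=0.021609
DDDDUD: M=80.0800, payoff=0.0000, prob=0.001701
UDDDUD: M=116.4800, payoff=0.0000, prob=0.003969
DUDDUD: M=102.5024, payoff=0.0000, prob=0.003969
UUDDUD: M=149.0944, payoff=0.0000, prob=0.009261
DDUDUD: M=101.6037, payoff=0.0000, prob=0.003969
UDUDUD: M=147.7871, payoff=0.0000, prob=0.009261
DUUDUD: M=147.7871, payoff=0.0000, prob=0.009261
UUUDUD: M=214.9631, payoff=0.0000, prob=0.021609
DDDUUD: M=101.6037, payoff=0.0000, prob=0.003969
UDDUUD: M=147.7871, payoff=0.0000, prob=0.009261
DUDUUD: M=147.7871, payoff=0.0000, prob=0.009261
UUDUUD: M=214.9631, payoff=0.0000, prob=0.021609
DDUUUD: M=147.7871, payoff=0.0000, prob=0.009261
UDUUUD: M=214.9631, payoff=0.0000, prob=0.021609
DUUUUD: M=214.9631, payoff=0.0000, prob=0.021609
UUUUUD: M=312.6736, payoff=82.1936, prob=0.050421
DDDDDU: M=80.0800, payoff=0.0000, prob=0.001701
UDDDDU: M=116.4800, payoff=0.0000, prob=0.003969
DUDDDU: M=102.5024, payoff=0.0000, prob=0.003969
UUDDDU: M=149.0944, payoff=0.0000, prob=0.009261
DDUDDU: M=90.2021, payoff=0.0000, prob=0.003969
UDUDDU: M=131.2031, payoff=0.0000, prob=0.009261
DUUDDU: M=131.2031, payoff=0.0000, prob=0.009261
UUUDDU: M=190.8408, payoff=0.0000, prob=0.021609
DDDUDU: M=89.4112, payoff=0.0000, prob=0.003969
UDDUDU: M=130.0527, payoff=0.0000, prob=0.009261
DUDUDU: M=130.0527, payoff=0.0000, prob=0.009261
UUDUDU: M=189.1675, payoff=0.0000, prob=0.021609
DDUUDU: M=130.0527, payoff=0.0000, prob=0.009261
UDUUDU: M=189.1675, payoff=0.0000, prob=0.021609
DUUUDU: M=189.1675, payoff=0.0000, prob=0.021609
UUUUDU: M=275.1528, payoff=44.6728, prob=0.050421
DDDDUU: M=89.4112, payoff=0.0000, prob=0.003969
UDDDUU: M=130.0527, payoff=0.0000, prob=0.009261
DUDDUU: M=130.0527, payoff=0.0000, prob=0.009261
UUDDUU: M=189.1675, payoff=0.0000, prob=0.021609
DDUDUU: M=130.0527, payoff=0.0000, prob=0.009261
UDUDUU: M=189.1675, payoff=0.0000, prob=0.021609
DUUDUU: M=189.1675, payoff=0.0000, prob=0.021609
UUUDUU: M=275.1528, payoff=44.6728, prob=0.050421
DDDUUU: M=130.0527, payoff=0.0000, prob=0.009261
UDDUUU: M=189.1675, payoff=0.0000, prob=0.021609
DUDUUU: M=189.1675, payoff=0.0000, prob=0.021609
UUDUUU: M=275.1528, payoff=44.6728, prob=0.050421
DDUUUU: M=189.1675, payoff=0.0000, prob=0.021609
UDUUUU: M=275.1528, payoff=44.6728, prob=0.050421
DUUUUU: M=275.1528, payoff=44.6728, prob=0.050421
UUUUUU: M=400.2222, payoff=169.7422, prob=0.117649
Price = Σ prob·payoff / R^6 = 35.674644 / 2.436396 = 14.6424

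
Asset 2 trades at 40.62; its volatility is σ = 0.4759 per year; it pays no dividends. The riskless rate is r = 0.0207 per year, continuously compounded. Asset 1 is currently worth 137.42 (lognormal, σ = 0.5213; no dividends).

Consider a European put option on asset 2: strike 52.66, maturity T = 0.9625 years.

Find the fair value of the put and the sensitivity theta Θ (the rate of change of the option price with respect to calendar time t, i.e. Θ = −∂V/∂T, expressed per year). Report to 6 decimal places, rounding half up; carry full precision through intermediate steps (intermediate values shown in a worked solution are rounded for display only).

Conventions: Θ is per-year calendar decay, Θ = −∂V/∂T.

σ√T = 0.4759·√0.9625 = 0.466892
d₁ = (ln(S/K) + (r+σ²/2)T) / (σ√T) = (ln(40.62/52.66) + (0.0207+0.4759²/2)·0.9625) / 0.466892 = (-0.259596 + 0.128918) / 0.466892 = -0.279889
d₂ = d₁ − σ√T = -0.279889 − 0.466892 = -0.746781
e^{−rT} = 0.980273
N(−d₁) = 0.610219,  N(−d₂) = 0.772402
Put price V = K·e^{−rT}·N(−d₂) − S·N(−d₁) = 39.872321 − 24.787087 = 15.085234
φ(d₁) = (1/√(2π))·e^{−d₁²/2} = 0.383618
Θ = −S·φ(d₁)·σ/(2√T) + r·K·e^{−rT}·N(−d₂) = −3.779414 + 0.825357 = -2.954057

price = 15.085234
Θ = -2.954057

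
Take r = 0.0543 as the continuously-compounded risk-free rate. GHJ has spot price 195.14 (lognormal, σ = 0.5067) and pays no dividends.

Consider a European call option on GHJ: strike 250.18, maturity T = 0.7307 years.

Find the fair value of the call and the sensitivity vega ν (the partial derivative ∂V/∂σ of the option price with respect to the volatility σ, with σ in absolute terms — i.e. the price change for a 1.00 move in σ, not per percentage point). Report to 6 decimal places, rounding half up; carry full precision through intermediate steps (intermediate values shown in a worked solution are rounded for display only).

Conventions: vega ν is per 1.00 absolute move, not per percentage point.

price = 18.858804
ν = 64.242486

σ√T = 0.5067·√0.7307 = 0.433132
d₁ = (ln(S/K) + (r+σ²/2)T) / (σ√T) = (ln(195.14/250.18) + (0.0543+0.5067²/2)·0.7307) / 0.433132 = (-0.248463 + 0.133479) / 0.433132 = -0.265472
d₂ = d₁ − σ√T = -0.265472 − 0.433132 = -0.698605
e^{−rT} = 0.961100
N(d₁) = 0.395323,  N(d₂) = 0.242400
Call price V = S·N(d₁) − K·e^{−rT}·N(d₂) = 77.143286 − 58.284482 = 18.858804
φ(d₁) = (1/√(2π))·e^{−d₁²/2} = 0.385129
ν = S·φ(d₁)·√T = 64.242486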